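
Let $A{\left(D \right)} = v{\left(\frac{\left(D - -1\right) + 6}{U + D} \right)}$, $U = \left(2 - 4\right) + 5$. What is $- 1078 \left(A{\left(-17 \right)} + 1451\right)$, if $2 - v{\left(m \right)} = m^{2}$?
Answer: $-1565784$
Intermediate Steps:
$U = 3$ ($U = -2 + 5 = 3$)
$v{\left(m \right)} = 2 - m^{2}$
$A{\left(D \right)} = 2 - \frac{\left(7 + D\right)^{2}}{\left(3 + D\right)^{2}}$ ($A{\left(D \right)} = 2 - \left(\frac{\left(D - -1\right) + 6}{3 + D}\right)^{2} = 2 - \left(\frac{\left(D + 1\right) + 6}{3 + D}\right)^{2} = 2 - \left(\frac{\left(1 + D\right) + 6}{3 + D}\right)^{2} = 2 - \left(\frac{7 + D}{3 + D}\right)^{2} = 2 - \frac{\left(7 + D\right)^{2}}{\left(3 + D\right)^{2}}$)
$- 1078 \left(A{\left(-17 \right)} + 1451\right) = - 1078 \left(\left(2 - \frac{\left(7 - 17\right)^{2}}{\left(3 - 17\right)^{2}}\right) + 1451\right) = - 1078 \left(\left(2 - \frac{\left(-10\right)^{2}}{196}\right) + 1451\right) = - 1078 \left(\left(2 - \frac{1}{196} \cdot 100\right) + 1451\right) = - 1078 \left(\left(2 - \frac{25}{49}\right) + 1451\right) = - 1078 \left(\frac{73}{49} + 1451\right) = \left(-1078\right) \frac{71172}{49} = -1565784$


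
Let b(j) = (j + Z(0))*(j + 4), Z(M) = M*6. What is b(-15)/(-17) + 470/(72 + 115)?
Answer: -1345/187 ≈ -7.1925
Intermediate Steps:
Z(M) = 6*M
b(j) = j*(4 + j) (b(j) = (j + 6*0)*(j + 4) = (j + 0)*(4 + j) = j*(4 + j))
b(-15)/(-17) + 470/(72 + 115) = -15*(4 - 15)/(-17) + 470/(72 + 115) = -15*(-11)*(-1/17) + 470/187 = 165*(-1/17) + 470*(1/187) = -165/17 + 470/187 = -1345/187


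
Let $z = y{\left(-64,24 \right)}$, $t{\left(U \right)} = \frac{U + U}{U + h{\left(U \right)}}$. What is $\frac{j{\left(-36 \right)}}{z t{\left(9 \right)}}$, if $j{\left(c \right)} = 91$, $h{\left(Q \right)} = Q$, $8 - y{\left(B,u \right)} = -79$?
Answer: $\frac{91}{87} \approx 1.046$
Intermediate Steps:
$y{\left(B,u \right)} = 87$ ($y{\left(B,u \right)} = 8 - -79 = 8 + 79 = 87$)
$t{\left(U \right)} = 1$ ($t{\left(U \right)} = \frac{U + U}{U + U} = \frac{2 U}{2 U} = 2 U \frac{1}{2 U} = 1$)
$z = 87$
$\frac{j{\left(-36 \right)}}{z t{\left(9 \right)}} = \frac{91}{87 \cdot 1} = \frac{91}{87}$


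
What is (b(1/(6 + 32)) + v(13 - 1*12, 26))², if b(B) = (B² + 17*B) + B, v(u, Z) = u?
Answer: 4532641/2085136 ≈ 2.1738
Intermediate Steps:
b(B) = B² + 18*B
(b(1/(6 + 32)) + v(13 - 1*12, 26))² = ((18 + 1/(6 + 32))/(6 + 32) + (13 - 1*12))² = ((18 + 1/38)/38 + (13 - 12))² = ((18 + 1/38)/38 + 1)² = ((1/38)*(685/38) + 1)² = (685/1444 + 1)² = (2129/1444)² = 4532641/2085136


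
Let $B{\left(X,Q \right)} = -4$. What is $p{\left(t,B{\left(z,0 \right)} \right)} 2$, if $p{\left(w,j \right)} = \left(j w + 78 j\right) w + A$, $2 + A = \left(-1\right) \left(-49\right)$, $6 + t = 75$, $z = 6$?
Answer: $-81050$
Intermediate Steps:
$t = 69$ ($t = -6 + 75 = 69$)
$A = 47$ ($A = -2 - -49 = -2 + 49 = 47$)
$p{\left(w,j \right)} = 47 + w \left(78 j + j w\right)$ ($p{\left(w,j \right)} = \left(j w + 78 j\right) w + 47 = \left(78 j + j w\right) w + 47 = w \left(78 j + j w\right) + 47 = 47 + w \left(78 j + j w\right)$)
$p{\left(t,B{\left(z,0 \right)} \right)} 2 = \left(47 - 4 \cdot 69^{2} + 78 \left(-4\right) 69\right) 2 = \left(47 - 19044 - 21528\right) 2 = \left(-40525\right) 2 = -81050$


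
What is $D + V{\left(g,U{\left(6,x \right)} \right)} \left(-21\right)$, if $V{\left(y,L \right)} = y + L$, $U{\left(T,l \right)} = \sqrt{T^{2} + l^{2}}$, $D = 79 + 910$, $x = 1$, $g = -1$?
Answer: $1010 - 21 \sqrt{37} \approx 882.26$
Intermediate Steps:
$D = 989$
$V{\left(y,L \right)} = L + y$
$D + V{\left(g,U{\left(6,x \right)} \right)} \left(-21\right) = 989 + \left(\sqrt{6^{2} + 1^{2}} - 1\right) \left(-21\right) = 989 + \left(\sqrt{36 + 1} - 1\right) \left(-21\right) = 989 + \left(\sqrt{37} - 1\right) \left(-21\right) = 989 + \left(-1 + \sqrt{37}\right) \left(-21\right) = 989 + \left(21 - 21 \sqrt{37}\right) = 1010 - 21 \sqrt{37}$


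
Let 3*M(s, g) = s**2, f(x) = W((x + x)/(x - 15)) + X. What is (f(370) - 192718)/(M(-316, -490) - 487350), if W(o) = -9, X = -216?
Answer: 578829/1362194 ≈ 0.42492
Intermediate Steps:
f(x) = -225 (f(x) = -9 - 216 = -225)
M(s, g) = s**2/3
(f(370) - 192718)/(M(-316, -490) - 487350) = (-225 - 192718)/((1/3)*(-316)**2 - 487350) = -192943/((1/3)*99856 - 487350) = -192943/(99856/3 - 487350) = -192943/(-1362194/3) = -192943*(-3/1362194) = 578829/1362194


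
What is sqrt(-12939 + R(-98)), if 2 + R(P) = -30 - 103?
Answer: I*sqrt(13074) ≈ 114.34*I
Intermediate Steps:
R(P) = -135 (R(P) = -2 + (-30 - 103) = -2 - 133 = -135)
sqrt(-12939 + R(-98)) = sqrt(-12939 - 135) = sqrt(-13074) = I*sqrt(13074)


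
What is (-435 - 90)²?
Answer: 275625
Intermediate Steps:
(-435 - 90)² = (-525)² = 275625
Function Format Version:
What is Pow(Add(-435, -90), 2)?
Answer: 275625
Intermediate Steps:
Pow(Add(-435, -90), 2) = Pow(-525, 2) = 275625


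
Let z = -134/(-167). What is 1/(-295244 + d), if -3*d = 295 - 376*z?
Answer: -167/49305375 ≈ -3.3871e-6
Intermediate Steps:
z = 134/167 (z = -134*(-1/167) = 134/167 ≈ 0.80239)
d = 373/167 (d = -(295 - 376*134/167)/3 = -(295 - 50384/167)/3 = -⅓*(-1119/167) = 373/167 ≈ 2.2335)
1/(-295244 + d) = 1/(-295244 + 373/167) = 1/(-49305375/167) = -167/49305375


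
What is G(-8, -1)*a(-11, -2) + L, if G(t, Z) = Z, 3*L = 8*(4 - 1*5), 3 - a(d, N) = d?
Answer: -50/3 ≈ -16.667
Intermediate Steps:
a(d, N) = 3 - d
L = -8/3 (L = (8*(4 - 1*5))/3 = (8*(4 - 5))/3 = (8*(-1))/3 = (⅓)*(-8) = -8/3 ≈ -2.6667)
G(-8, -1)*a(-11, -2) + L = -(3 - 1*(-11)) - 8/3 = -(3 + 11) - 8/3 = -1*14 - 8/3 = -14 - 8/3 = -50/3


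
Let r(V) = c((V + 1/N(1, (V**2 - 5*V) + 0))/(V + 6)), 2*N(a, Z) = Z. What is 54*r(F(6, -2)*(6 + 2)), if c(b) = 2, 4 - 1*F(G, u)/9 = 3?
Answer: 108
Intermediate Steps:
N(a, Z) = Z/2
F(G, u) = 9 (F(G, u) = 36 - 9*3 = 36 - 27 = 9)
r(V) = 2
54*r(F(6, -2)*(6 + 2)) = 54*2 = 108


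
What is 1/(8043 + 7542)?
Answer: 1/15585 ≈ 6.4164e-5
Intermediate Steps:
1/(8043 + 7542) = 1/15585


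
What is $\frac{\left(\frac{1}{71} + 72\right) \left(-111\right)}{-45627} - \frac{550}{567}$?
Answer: $- \frac{486645823}{612268713} \approx -0.79482$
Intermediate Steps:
$\frac{\left(\frac{1}{71} + 72\right) \left(-111\right)}{-45627} - \frac{550}{567} = \left(\frac{1}{71} + 72\right) \left(-111\right) \left(- \frac{1}{45627}\right) - \frac{550}{567} = \frac{5113}{71} \left(-111\right) \left(- \frac{1}{45627}\right) - \frac{550}{567} = \left(- \frac{567543}{71}\right) \left(- \frac{1}{45627}\right) - \frac{550}{567} = \frac{189181}{1079839} - \frac{550}{567} = - \frac{486645823}{612268713}$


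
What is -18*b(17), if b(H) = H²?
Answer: -5202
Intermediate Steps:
-18*b(17) = -18*17² = -18*289 = -5202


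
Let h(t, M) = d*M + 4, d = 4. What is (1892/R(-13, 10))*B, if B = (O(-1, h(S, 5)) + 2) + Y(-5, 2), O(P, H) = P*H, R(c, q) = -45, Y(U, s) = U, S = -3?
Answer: 5676/5 ≈ 1135.2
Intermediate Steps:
h(t, M) = 4 + 4*M (h(t, M) = 4*M + 4 = 4 + 4*M)
O(P, H) = H*P
B = -27 (B = ((4 + 4*5)*(-1) + 2) - 5 = ((4 + 20)*(-1) + 2) - 5 = (24*(-1) + 2) - 5 = (-24 + 2) - 5 = -22 - 5 = -27)
(1892/R(-13, 10))*B = (1892/(-45))*(-27) = (1892*(-1/45))*(-27) = -1892/45*(-27) = 5676/5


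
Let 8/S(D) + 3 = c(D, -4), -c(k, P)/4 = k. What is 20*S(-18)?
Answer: 160/69 ≈ 2.3188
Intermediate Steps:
c(k, P) = -4*k
S(D) = 8/(-3 - 4*D)
20*S(-18) = 20*(-8/(3 + 4*(-18))) = 20*(-8/(3 - 72)) = 20*(-8/(-69)) = 20*(-8*(-1/69)) = 20*(8/69) = 160/69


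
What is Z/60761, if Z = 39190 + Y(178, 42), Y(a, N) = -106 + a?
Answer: 39262/60761 ≈ 0.64617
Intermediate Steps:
Z = 39262 (Z = 39190 + (-106 + 178) = 39190 + 72 = 39262)
Z/60761 = 39262/60761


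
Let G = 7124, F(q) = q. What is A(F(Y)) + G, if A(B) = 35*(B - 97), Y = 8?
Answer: 4009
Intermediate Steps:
A(B) = -3395 + 35*B (A(B) = 35*(-97 + B) = -3395 + 35*B)
A(F(Y)) + G = (-3395 + 35*8) + 7124 = (-3395 + 280) + 7124 = -3115 + 7124 = 4009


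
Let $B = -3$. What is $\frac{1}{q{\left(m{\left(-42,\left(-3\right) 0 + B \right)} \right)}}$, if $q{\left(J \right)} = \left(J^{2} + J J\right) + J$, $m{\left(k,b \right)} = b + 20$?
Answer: $\frac{1}{595} \approx 0.0016807$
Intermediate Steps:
$m{\left(k,b \right)} = 20 + b$
$q{\left(J \right)} = J + 2 J^{2}$ ($q{\left(J \right)} = \left(J^{2} + J^{2}\right) + J = 2 J^{2} + J = J + 2 J^{2}$)
$\frac{1}{q{\left(m{\left(-42,\left(-3\right) 0 + B \right)} \right)}} = \frac{1}{\left(20 - 3\right) \left(1 + 2 \left(20 - 3\right)\right)} = \frac{1}{17 \left(1 + 2 \cdot 17\right)} = \frac{1}{17 \left(1 + 34\right)} = \frac{1}{17 \cdot 35} = \frac{1}{595}$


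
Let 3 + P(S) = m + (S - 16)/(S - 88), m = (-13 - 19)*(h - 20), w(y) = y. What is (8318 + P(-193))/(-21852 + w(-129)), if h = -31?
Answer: -931772/2058887 ≈ -0.45256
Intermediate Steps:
m = 1632 (m = (-13 - 19)*(-31 - 20) = -32*(-51) = 1632)
P(S) = 1629 + (-16 + S)/(-88 + S) (P(S) = -3 + (1632 + (S - 16)/(S - 88)) = -3 + (1632 + (-16 + S)/(-88 + S)) = 1629 + (-16 + S)/(-88 + S))
(8318 + P(-193))/(-21852 + w(-129)) = (8318 + 2*(-71684 + 815*(-193))/(-88 - 193))/(-21852 - 129) = (8318 + 2*(-71684 - 157295)/(-281))/(-21981) = (8318 + 2*(-1/281)*(-228979))*(-1/21981) = (8318 + 457958/281)*(-1/21981) = (2795316/281)*(-1/21981) = -931772/2058887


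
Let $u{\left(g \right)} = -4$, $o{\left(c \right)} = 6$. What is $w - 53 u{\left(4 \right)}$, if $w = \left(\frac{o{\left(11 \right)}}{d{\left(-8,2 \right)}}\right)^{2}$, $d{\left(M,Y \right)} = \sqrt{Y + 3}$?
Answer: $\frac{1096}{5} \approx 219.2$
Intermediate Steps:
$d{\left(M,Y \right)} = \sqrt{3 + Y}$
$w = \frac{36}{5}$ ($w = \left(\frac{6}{\sqrt{3 + 2}}\right)^{2} = \left(\frac{6}{\sqrt{5}}\right)^{2} = \left(6 \frac{\sqrt{5}}{5}\right)^{2} = \left(\frac{6 \sqrt{5}}{5}\right)^{2} = \frac{36}{5} \approx 7.2$)
$w - 53 u{\left(4 \right)} = \frac{36}{5} - 53 \left(-4\right) = \frac{36}{5} - -212 = \frac{36}{5} + 212 = \frac{1096}{5}$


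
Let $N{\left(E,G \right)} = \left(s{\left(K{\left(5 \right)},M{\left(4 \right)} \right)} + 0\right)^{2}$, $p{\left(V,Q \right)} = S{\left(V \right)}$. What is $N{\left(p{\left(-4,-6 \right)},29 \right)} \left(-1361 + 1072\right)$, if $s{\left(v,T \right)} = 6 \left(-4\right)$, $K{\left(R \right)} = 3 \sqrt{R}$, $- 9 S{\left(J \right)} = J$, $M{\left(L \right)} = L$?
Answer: $-166464$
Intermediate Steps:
$S{\left(J \right)} = - \frac{J}{9}$
$p{\left(V,Q \right)} = - \frac{V}{9}$
$s{\left(v,T \right)} = -24$
$N{\left(E,G \right)} = 576$ ($N{\left(E,G \right)} = \left(-24 + 0\right)^{2} = \left(-24\right)^{2} = 576$)
$N{\left(p{\left(-4,-6 \right)},29 \right)} \left(-1361 + 1072\right) = 576 \left(-1361 + 1072\right) = 576 \left(-289\right) = -166464$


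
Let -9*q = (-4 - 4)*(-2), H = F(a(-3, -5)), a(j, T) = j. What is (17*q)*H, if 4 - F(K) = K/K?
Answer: -272/3 ≈ -90.667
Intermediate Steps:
F(K) = 3 (F(K) = 4 - K/K = 4 - 1*1 = 4 - 1 = 3)
H = 3
q = -16/9 (q = -(-4 - 4)*(-2)/9 = -(-8)*(-2)/9 = -⅑*16 = -16/9 ≈ -1.7778)
(17*q)*H = (17*(-16/9))*3 = -272/9*3 = -272/3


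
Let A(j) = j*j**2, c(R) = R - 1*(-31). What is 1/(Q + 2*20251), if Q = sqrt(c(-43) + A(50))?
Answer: 20251/820143508 - sqrt(31247)/820143508 ≈ 2.4476e-5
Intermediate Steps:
c(R) = 31 + R (c(R) = R + 31 = 31 + R)
A(j) = j**3
Q = 2*sqrt(31247) (Q = sqrt((31 - 43) + 50**3) = sqrt(-12 + 125000) = sqrt(124988) = 2*sqrt(31247) ≈ 353.54)
1/(Q + 2*20251) = 1/(2*sqrt(31247) + 2*20251) = 1/(2*sqrt(31247) + 40502) = 1/(40502 + 2*sqrt(31247))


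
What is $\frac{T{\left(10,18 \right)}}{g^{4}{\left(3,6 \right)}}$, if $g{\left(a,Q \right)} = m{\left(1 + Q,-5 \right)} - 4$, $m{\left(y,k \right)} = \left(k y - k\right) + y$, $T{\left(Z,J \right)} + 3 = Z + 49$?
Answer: $\frac{56}{531441} \approx 0.00010537$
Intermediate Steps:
$T{\left(Z,J \right)} = 46 + Z$ ($T{\left(Z,J \right)} = -3 + \left(Z + 49\right) = -3 + \left(49 + Z\right) = 46 + Z$)
$m{\left(y,k \right)} = y - k + k y$ ($m{\left(y,k \right)} = \left(- k + k y\right) + y = y - k + k y$)
$g{\left(a,Q \right)} = -3 - 4 Q$ ($g{\left(a,Q \right)} = \left(\left(1 + Q\right) - -5 - 5 \left(1 + Q\right)\right) - 4 = \left(\left(1 + Q\right) + 5 - \left(5 + 5 Q\right)\right) - 4 = \left(1 - 4 Q\right) - 4 = -3 - 4 Q$)
$\frac{T{\left(10,18 \right)}}{g^{4}{\left(3,6 \right)}} = \frac{46 + 10}{\left(-3 - 24\right)^{4}} = \frac{56}{\left(-3 - 24\right)^{4}} = \frac{56}{\left(-27\right)^{4}} = \frac{56}{531441}$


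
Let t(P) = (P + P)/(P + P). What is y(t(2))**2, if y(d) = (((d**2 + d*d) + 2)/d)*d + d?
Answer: 25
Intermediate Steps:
t(P) = 1 (t(P) = (2*P)/((2*P)) = (2*P)*(1/(2*P)) = 1)
y(d) = 2 + d + 2*d**2 (y(d) = (((d**2 + d**2) + 2)/d)*d + d = ((2*d**2 + 2)/d)*d + d = ((2 + 2*d**2)/d)*d + d = (2 + 2*d**2) + d = 2 + d + 2*d**2)
y(t(2))**2 = (2 + 1 + 2*1**2)**2 = (2 + 1 + 2*1)**2 = (2 + 1 + 2)**2 = 5**2 = 25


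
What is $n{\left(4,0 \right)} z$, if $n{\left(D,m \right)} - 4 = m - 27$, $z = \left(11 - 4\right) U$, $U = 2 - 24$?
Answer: $3542$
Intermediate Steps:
$U = -22$ ($U = 2 - 24 = -22$)
$z = -154$ ($z = \left(11 - 4\right) \left(-22\right) = 7 \left(-22\right) = -154$)
$n{\left(D,m \right)} = -23 + m$ ($n{\left(D,m \right)} = 4 + \left(m - 27\right) = 4 + \left(-27 + m\right) = -23 + m$)
$n{\left(4,0 \right)} z = \left(-23 + 0\right) \left(-154\right) = \left(-23\right) \left(-154\right) = 3542$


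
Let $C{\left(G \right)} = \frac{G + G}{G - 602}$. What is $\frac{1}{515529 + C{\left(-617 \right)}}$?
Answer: $\frac{1219}{628431085} \approx 1.9398 \cdot 10^{-6}$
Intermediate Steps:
$C{\left(G \right)} = \frac{2 G}{-602 + G}$
$\frac{1}{515529 + C{\left(-617 \right)}} = \frac{1}{515529 + 2 \left(-617\right) \frac{1}{-602 - 617}} = \frac{1}{515529 + 2 \left(-617\right) \frac{1}{-1219}} = \frac{1}{515529 + 2 \left(-617\right) \left(- \frac{1}{1219}\right)} = \frac{1}{515529 + \frac{1234}{1219}} = \frac{1}{\frac{628431085}{1219}} = \frac{1219}{628431085}$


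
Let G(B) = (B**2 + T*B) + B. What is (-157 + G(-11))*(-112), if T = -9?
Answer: -5824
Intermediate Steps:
G(B) = B**2 - 8*B (G(B) = (B**2 - 9*B) + B = B**2 - 8*B)
(-157 + G(-11))*(-112) = (-157 - 11*(-8 - 11))*(-112) = (-157 - 11*(-19))*(-112) = (-157 + 209)*(-112) = 52*(-112) = -5824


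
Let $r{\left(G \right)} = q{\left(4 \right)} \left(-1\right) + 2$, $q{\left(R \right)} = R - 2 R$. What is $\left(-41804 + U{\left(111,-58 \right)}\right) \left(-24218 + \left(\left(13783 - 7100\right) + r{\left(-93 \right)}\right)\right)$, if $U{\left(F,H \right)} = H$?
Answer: $733798998$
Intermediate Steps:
$q{\left(R \right)} = - R$
$r{\left(G \right)} = 6$ ($r{\left(G \right)} = \left(-1\right) 4 \left(-1\right) + 2 = \left(-4\right) \left(-1\right) + 2 = 4 + 2 = 6$)
$\left(-41804 + U{\left(111,-58 \right)}\right) \left(-24218 + \left(\left(13783 - 7100\right) + r{\left(-93 \right)}\right)\right) = \left(-41804 - 58\right) \left(-24218 + \left(\left(13783 - 7100\right) + 6\right)\right) = - 41862 \left(-24218 + \left(6683 + 6\right)\right) = - 41862 \left(-24218 + 6689\right) = \left(-41862\right) \left(-17529\right) = 733798998$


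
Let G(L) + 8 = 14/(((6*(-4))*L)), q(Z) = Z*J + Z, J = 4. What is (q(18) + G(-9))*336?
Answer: 248164/9 ≈ 27574.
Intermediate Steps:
q(Z) = 5*Z (q(Z) = Z*4 + Z = 4*Z + Z = 5*Z)
G(L) = -8 - 7/(12*L) (G(L) = -8 + 14/(((6*(-4))*L)) = -8 + 14/((-24*L)) = -8 + 14*(-1/(24*L)) = -8 - 7/(12*L))
(q(18) + G(-9))*336 = (5*18 + (-8 - 7/12/(-9)))*336 = (90 + (-8 - 7/12*(-⅑)))*336 = (90 + (-8 + 7/108))*336 = (90 - 857/108)*336 = (8863/108)*336 = 248164/9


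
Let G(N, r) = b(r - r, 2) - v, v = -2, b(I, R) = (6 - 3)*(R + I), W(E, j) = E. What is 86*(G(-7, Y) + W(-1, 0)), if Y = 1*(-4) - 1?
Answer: 602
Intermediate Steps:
b(I, R) = 3*I + 3*R (b(I, R) = 3*(I + R) = 3*I + 3*R)
Y = -5 (Y = -4 - 1 = -5)
G(N, r) = 8 (G(N, r) = (3*(r - r) + 3*2) - 1*(-2) = (3*0 + 6) + 2 = (0 + 6) + 2 = 6 + 2 = 8)
86*(G(-7, Y) + W(-1, 0)) = 86*(8 - 1) = 86*7 = 602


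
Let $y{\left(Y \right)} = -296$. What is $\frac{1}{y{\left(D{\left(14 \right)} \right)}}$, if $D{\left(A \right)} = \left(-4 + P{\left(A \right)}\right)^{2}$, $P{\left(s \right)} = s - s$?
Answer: $- \frac{1}{296} \approx -0.0033784$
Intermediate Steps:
$P{\left(s \right)} = 0$
$D{\left(A \right)} = 16$ ($D{\left(A \right)} = \left(-4 + 0\right)^{2} = \left(-4\right)^{2} = 16$)
$\frac{1}{y{\left(D{\left(14 \right)} \right)}} = \frac{1}{-296} = - \frac{1}{296}$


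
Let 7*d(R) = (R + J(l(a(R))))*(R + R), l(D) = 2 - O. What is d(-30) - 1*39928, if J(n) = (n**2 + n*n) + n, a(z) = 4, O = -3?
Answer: -280996/7 ≈ -40142.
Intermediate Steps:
l(D) = 5 (l(D) = 2 - 1*(-3) = 2 + 3 = 5)
J(n) = n + 2*n**2 (J(n) = (n**2 + n**2) + n = 2*n**2 + n = n + 2*n**2)
d(R) = 2*R*(55 + R)/7 (d(R) = ((R + 5*(1 + 2*5))*(R + R))/7 = ((R + 5*(1 + 10))*(2*R))/7 = ((R + 5*11)*(2*R))/7 = ((R + 55)*(2*R))/7 = ((55 + R)*(2*R))/7 = (2*R*(55 + R))/7 = 2*R*(55 + R)/7)
d(-30) - 1*39928 = (2/7)*(-30)*(55 - 30) - 1*39928 = (2/7)*(-30)*25 - 39928 = -1500/7 - 39928 = -280996/7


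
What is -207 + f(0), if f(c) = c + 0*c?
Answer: -207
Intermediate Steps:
f(c) = c (f(c) = c + 0 = c)
-207 + f(0) = -207 + 0 = -207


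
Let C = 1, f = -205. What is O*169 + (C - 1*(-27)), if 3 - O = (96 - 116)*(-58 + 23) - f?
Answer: -152410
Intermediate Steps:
O = -902 (O = 3 - ((96 - 116)*(-58 + 23) - 1*(-205)) = 3 - (-20*(-35) + 205) = 3 - (700 + 205) = 3 - 1*905 = 3 - 905 = -902)
O*169 + (C - 1*(-27)) = -902*169 + (1 - 1*(-27)) = -152438 + (1 + 27) = -152438 + 28 = -152410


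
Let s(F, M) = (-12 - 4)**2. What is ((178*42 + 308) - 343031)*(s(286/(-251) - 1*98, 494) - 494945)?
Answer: 165843003183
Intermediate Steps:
s(F, M) = 256 (s(F, M) = (-16)**2 = 256)
((178*42 + 308) - 343031)*(s(286/(-251) - 1*98, 494) - 494945) = ((178*42 + 308) - 343031)*(256 - 494945) = ((7476 + 308) - 343031)*(-494689) = (7784 - 343031)*(-494689) = -335247*(-494689) = 165843003183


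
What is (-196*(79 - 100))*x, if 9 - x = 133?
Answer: -510384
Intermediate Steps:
x = -124 (x = 9 - 1*133 = 9 - 133 = -124)
(-196*(79 - 100))*x = -196*(79 - 100)*(-124) = -196*(-21)*(-124) = 4116*(-124) = -510384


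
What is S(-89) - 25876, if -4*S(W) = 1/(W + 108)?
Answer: -1966577/76 ≈ -25876.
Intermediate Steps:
S(W) = -1/(4*(108 + W)) (S(W) = -1/(4*(W + 108)) = -1/(4*(108 + W)))
S(-89) - 25876 = -1/(432 + 4*(-89)) - 25876 = -1/(432 - 356) - 25876 = -1/76 - 25876 = -1966577/76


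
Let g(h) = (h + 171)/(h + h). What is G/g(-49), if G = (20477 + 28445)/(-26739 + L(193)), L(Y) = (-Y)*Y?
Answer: 19649/31994 ≈ 0.61415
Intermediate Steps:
g(h) = (171 + h)/(2*h) (g(h) = (171 + h)/((2*h)) = (171 + h)*(1/(2*h)) = (171 + h)/(2*h))
L(Y) = -Y²
G = -24461/31994 (G = (20477 + 28445)/(-26739 - 1*193²) = 48922/(-26739 - 1*37249) = 48922/(-26739 - 37249) = 48922/(-63988) = 48922*(-1/63988) = -24461/31994 ≈ -0.76455)
G/g(-49) = -24461*(-98/(171 - 49))/31994 = -24461/(31994*((½)*(-1/49)*122)) = -24461/(31994*(-61/49)) = -24461/31994*(-49/61) = 19649/31994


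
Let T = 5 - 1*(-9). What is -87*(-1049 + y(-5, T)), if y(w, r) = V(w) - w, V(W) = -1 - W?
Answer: 90480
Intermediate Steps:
T = 14 (T = 5 + 9 = 14)
y(w, r) = -1 - 2*w (y(w, r) = (-1 - w) - w = -1 - 2*w)
-87*(-1049 + y(-5, T)) = -87*(-1049 + (-1 - 2*(-5))) = -87*(-1049 + (-1 + 10)) = -87*(-1049 + 9) = -87*(-1040) = 90480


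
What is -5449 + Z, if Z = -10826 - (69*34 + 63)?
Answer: -18684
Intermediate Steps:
Z = -13235 (Z = -10826 - (2346 + 63) = -10826 - 1*2409 = -10826 - 2409 = -13235)
-5449 + Z = -5449 - 13235 = -18684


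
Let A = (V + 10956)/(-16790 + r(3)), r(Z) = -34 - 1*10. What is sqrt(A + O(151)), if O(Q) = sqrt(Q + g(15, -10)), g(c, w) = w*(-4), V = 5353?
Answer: sqrt(-274545706 + 283383556*sqrt(191))/16834 ≈ 3.5849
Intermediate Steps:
r(Z) = -44 (r(Z) = -34 - 10 = -44)
g(c, w) = -4*w
A = -16309/16834 (A = (5353 + 10956)/(-16790 - 44) = 16309/(-16834) = 16309*(-1/16834) = -16309/16834 ≈ -0.96881)
O(Q) = sqrt(40 + Q) (O(Q) = sqrt(Q - 4*(-10)) = sqrt(Q + 40) = sqrt(40 + Q))
sqrt(A + O(151)) = sqrt(-16309/16834 + sqrt(40 + 151)) = sqrt(-16309/16834 + sqrt(191))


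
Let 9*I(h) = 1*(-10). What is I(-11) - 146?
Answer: -1324/9 ≈ -147.11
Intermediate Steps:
I(h) = -10/9 (I(h) = (1*(-10))/9 = (1/9)*(-10) = -10/9)
I(-11) - 146 = -10/9 - 146 = -1324/9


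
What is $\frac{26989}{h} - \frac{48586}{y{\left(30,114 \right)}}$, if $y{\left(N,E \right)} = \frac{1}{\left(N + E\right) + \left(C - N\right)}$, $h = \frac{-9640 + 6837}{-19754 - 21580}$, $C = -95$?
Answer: $- \frac{1471981276}{2803} \approx -5.2515 \cdot 10^{5}$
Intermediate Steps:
$h = \frac{2803}{41334}$ ($h = - \frac{2803}{-41334} = \left(-2803\right) \left(- \frac{1}{41334}\right) = \frac{2803}{41334} \approx 0.067813$)
$y{\left(N,E \right)} = \frac{1}{-95 + E}$ ($y{\left(N,E \right)} = \frac{1}{\left(N + E\right) - \left(95 + N\right)} = \frac{1}{\left(E + N\right) - \left(95 + N\right)} = \frac{1}{-95 + E}$)
$\frac{26989}{h} - \frac{48586}{y{\left(30,114 \right)}} = \frac{26989}{\frac{2803}{41334}} - \frac{48586}{\frac{1}{-95 + 114}} = 26989 \cdot \frac{41334}{2803} - \frac{48586}{\frac{1}{19}} = \frac{1115563326}{2803} - 48586 \frac{1}{\frac{1}{19}} = \frac{1115563326}{2803} - 923134 = - \frac{1471981276}{2803}$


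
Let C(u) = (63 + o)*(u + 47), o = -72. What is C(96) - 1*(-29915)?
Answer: 28628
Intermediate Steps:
C(u) = -423 - 9*u (C(u) = (63 - 72)*(u + 47) = -9*(47 + u) = -423 - 9*u)
C(96) - 1*(-29915) = (-423 - 9*96) - 1*(-29915) = (-423 - 864) + 29915 = -1287 + 29915 = 28628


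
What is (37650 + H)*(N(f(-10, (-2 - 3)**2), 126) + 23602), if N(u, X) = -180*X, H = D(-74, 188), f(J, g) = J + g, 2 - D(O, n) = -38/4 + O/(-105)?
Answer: 3645941587/105 ≈ 3.4723e+7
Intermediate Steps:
D(O, n) = 23/2 + O/105 (D(O, n) = 2 - (-38/4 + O/(-105)) = 2 - (-38*1/4 + O*(-1/105)) = 2 - (-19/2 - O/105) = 2 + (19/2 + O/105) = 23/2 + O/105)
H = 2267/210 (H = 23/2 + (1/105)*(-74) = 23/2 - 74/105 = 2267/210 ≈ 10.795)
(37650 + H)*(N(f(-10, (-2 - 3)**2), 126) + 23602) = (37650 + 2267/210)*(-180*126 + 23602) = 7908767*(-22680 + 23602)/210 = (7908767/210)*922 = 3645941587/105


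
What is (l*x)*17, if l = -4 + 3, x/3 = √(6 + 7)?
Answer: -51*√13 ≈ -183.88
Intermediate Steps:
x = 3*√13 (x = 3*√(6 + 7) = 3*√13 ≈ 10.817)
l = -1
(l*x)*17 = -3*√13*17 = -51*√13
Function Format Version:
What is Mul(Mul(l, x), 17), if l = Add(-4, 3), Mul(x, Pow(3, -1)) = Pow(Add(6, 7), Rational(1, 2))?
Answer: Mul(-51, Pow(13, Rational(1, 2))) ≈ -183.88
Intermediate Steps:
x = Mul(3, Pow(13, Rational(1, 2))) (x = Mul(3, Pow(Add(6, 7), Rational(1, 2))) = Mul(3, Pow(13, Rational(1, 2))) ≈ 10.817)
l = -1
Mul(Mul(l, x), 17) = Mul(Mul(-1, Mul(3, Pow(13, Rational(1, 2)))), 17) = Mul(Mul(-3, Pow(13, Rational(1, 2))), 17) = Mul(-51, Pow(13, Rational(1, 2)))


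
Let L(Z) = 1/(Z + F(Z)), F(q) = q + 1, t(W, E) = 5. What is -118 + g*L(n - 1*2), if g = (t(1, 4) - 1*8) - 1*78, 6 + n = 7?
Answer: -37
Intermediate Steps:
n = 1 (n = -6 + 7 = 1)
F(q) = 1 + q
L(Z) = 1/(1 + 2*Z) (L(Z) = 1/(Z + (1 + Z)) = 1/(1 + 2*Z))
g = -81 (g = (5 - 1*8) - 1*78 = (5 - 8) - 78 = -3 - 78 = -81)
-118 + g*L(n - 1*2) = -118 - 81/(1 + 2*(1 - 1*2)) = -118 - 81/(1 + 2*(1 - 2)) = -118 - 81/(1 + 2*(-1)) = -118 - 81/(1 - 2) = -118 - 81/(-1) = -118 - 81*(-1) = -118 + 81 = -37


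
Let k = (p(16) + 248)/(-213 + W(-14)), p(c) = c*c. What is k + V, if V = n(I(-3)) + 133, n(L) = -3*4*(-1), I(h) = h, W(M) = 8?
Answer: 29221/205 ≈ 142.54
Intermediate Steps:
p(c) = c**2
n(L) = 12 (n(L) = -12*(-1) = 12)
k = -504/205 (k = (16**2 + 248)/(-213 + 8) = (256 + 248)/(-205) = 504*(-1/205) = -504/205 ≈ -2.4585)
V = 145 (V = 12 + 133 = 145)
k + V = -504/205 + 145 = 29221/205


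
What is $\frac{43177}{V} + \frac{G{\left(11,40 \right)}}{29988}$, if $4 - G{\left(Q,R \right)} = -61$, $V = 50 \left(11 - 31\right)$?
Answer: $- \frac{323681719}{7497000} \approx -43.175$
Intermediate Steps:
$V = -1000$ ($V = 50 \left(11 - 31\right) = 50 \left(-20\right) = -1000$)
$G{\left(Q,R \right)} = 65$ ($G{\left(Q,R \right)} = 4 - -61 = 4 + 61 = 65$)
$\frac{43177}{V} + \frac{G{\left(11,40 \right)}}{29988} = \frac{43177}{-1000} + \frac{65}{29988} = 43177 \left(- \frac{1}{1000}\right) + 65 \cdot \frac{1}{29988} = - \frac{43177}{1000} + \frac{65}{29988} = - \frac{323681719}{7497000}$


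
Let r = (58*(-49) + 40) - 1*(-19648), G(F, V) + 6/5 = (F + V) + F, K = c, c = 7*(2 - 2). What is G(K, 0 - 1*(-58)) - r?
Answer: -83946/5 ≈ -16789.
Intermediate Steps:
c = 0 (c = 7*0 = 0)
K = 0
G(F, V) = -6/5 + V + 2*F (G(F, V) = -6/5 + ((F + V) + F) = -6/5 + (V + 2*F) = -6/5 + V + 2*F)
r = 16846 (r = (-2842 + 40) + 19648 = -2802 + 19648 = 16846)
G(K, 0 - 1*(-58)) - r = (-6/5 + (0 - 1*(-58)) + 2*0) - 1*16846 = (-6/5 + (0 + 58) + 0) - 16846 = (-6/5 + 58 + 0) - 16846 = 284/5 - 16846 = -83946/5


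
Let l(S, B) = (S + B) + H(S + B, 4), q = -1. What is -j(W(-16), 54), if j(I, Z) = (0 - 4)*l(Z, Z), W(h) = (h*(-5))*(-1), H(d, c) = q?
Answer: 428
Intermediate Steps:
H(d, c) = -1
l(S, B) = -1 + B + S (l(S, B) = (S + B) - 1 = (B + S) - 1 = -1 + B + S)
W(h) = 5*h (W(h) = -5*h*(-1) = 5*h)
j(I, Z) = 4 - 8*Z (j(I, Z) = (0 - 4)*(-1 + Z + Z) = -4*(-1 + 2*Z) = 4 - 8*Z)
-j(W(-16), 54) = -(4 - 8*54) = -(4 - 432) = -1*(-428) = 428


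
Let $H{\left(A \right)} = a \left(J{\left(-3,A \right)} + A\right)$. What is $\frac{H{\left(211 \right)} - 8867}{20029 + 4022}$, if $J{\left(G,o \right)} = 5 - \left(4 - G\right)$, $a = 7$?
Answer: $- \frac{2468}{8017} \approx -0.30785$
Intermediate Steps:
$J{\left(G,o \right)} = 1 + G$ ($J{\left(G,o \right)} = 5 + \left(-4 + G\right) = 1 + G$)
$H{\left(A \right)} = -14 + 7 A$ ($H{\left(A \right)} = 7 \left(\left(1 - 3\right) + A\right) = 7 \left(-2 + A\right) = -14 + 7 A$)
$\frac{H{\left(211 \right)} - 8867}{20029 + 4022} = \frac{\left(-14 + 7 \cdot 211\right) - 8867}{20029 + 4022} = \frac{\left(-14 + 1477\right) - 8867}{24051} = \left(1463 - 8867\right) \frac{1}{24051} = \left(-7404\right) \frac{1}{24051} = - \frac{2468}{8017}$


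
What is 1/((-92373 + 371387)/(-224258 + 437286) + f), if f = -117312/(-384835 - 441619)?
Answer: 44014460678/63895744273 ≈ 0.68885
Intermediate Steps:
f = 58656/413227 (f = -117312/(-826454) = -117312*(-1/826454) = 58656/413227 ≈ 0.14195)
1/((-92373 + 371387)/(-224258 + 437286) + f) = 1/((-92373 + 371387)/(-224258 + 437286) + 58656/413227) = 1/(279014/213028 + 58656/413227) = 1/(279014*(1/213028) + 58656/413227) = 1/(139507/106514 + 58656/413227) = 1/(63895744273/44014460678) = 44014460678/63895744273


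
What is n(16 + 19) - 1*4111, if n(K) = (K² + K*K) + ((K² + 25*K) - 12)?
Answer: 427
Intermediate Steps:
n(K) = -12 + 3*K² + 25*K (n(K) = (K² + K²) + (-12 + K² + 25*K) = 2*K² + (-12 + K² + 25*K) = -12 + 3*K² + 25*K)
n(16 + 19) - 1*4111 = (-12 + 3*(16 + 19)² + 25*(16 + 19)) - 1*4111 = (-12 + 3*35² + 25*35) - 4111 = (-12 + 3*1225 + 875) - 4111 = (-12 + 3675 + 875) - 4111 = 4538 - 4111 = 427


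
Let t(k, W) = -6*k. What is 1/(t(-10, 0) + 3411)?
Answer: 1/3471 ≈ 0.00028810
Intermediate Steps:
1/(t(-10, 0) + 3411) = 1/(-6*(-10) + 3411) = 1/(60 + 3411) = 1/3471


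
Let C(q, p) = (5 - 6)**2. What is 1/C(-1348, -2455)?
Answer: 1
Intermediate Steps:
C(q, p) = 1 (C(q, p) = (-1)**2 = 1)
1/C(-1348, -2455) = 1/1 = 1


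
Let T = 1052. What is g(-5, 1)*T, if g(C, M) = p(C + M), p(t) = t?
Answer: -4208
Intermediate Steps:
g(C, M) = C + M
g(-5, 1)*T = (-5 + 1)*1052 = -4*1052 = -4208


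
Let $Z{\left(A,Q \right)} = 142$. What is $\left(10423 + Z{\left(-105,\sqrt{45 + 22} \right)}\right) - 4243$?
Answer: $6322$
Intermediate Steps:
$\left(10423 + Z{\left(-105,\sqrt{45 + 22} \right)}\right) - 4243 = \left(10423 + 142\right) - 4243 = 10565 - 4243 = 6322$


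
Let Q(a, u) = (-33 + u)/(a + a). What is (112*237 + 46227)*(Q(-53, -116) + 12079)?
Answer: 93184939233/106 ≈ 8.7910e+8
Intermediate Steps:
Q(a, u) = (-33 + u)/(2*a) (Q(a, u) = (-33 + u)/((2*a)) = (-33 + u)*(1/(2*a)) = (-33 + u)/(2*a))
(112*237 + 46227)*(Q(-53, -116) + 12079) = (112*237 + 46227)*((½)*(-33 - 116)/(-53) + 12079) = (26544 + 46227)*((½)*(-1/53)*(-149) + 12079) = 72771*(149/106 + 12079) = 72771*(1280523/106) = 93184939233/106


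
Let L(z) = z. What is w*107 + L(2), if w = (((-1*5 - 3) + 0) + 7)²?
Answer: 109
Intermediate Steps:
w = 1 (w = (((-5 - 3) + 0) + 7)² = ((-8 + 0) + 7)² = (-8 + 7)² = (-1)² = 1)
w*107 + L(2) = 1*107 + 2 = 107 + 2 = 109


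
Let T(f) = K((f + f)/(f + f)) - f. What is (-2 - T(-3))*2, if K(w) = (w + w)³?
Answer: -26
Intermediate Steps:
K(w) = 8*w³ (K(w) = (2*w)³ = 8*w³)
T(f) = 8 - f (T(f) = 8*((f + f)/(f + f))³ - f = 8*((2*f)/((2*f)))³ - f = 8*((2*f)*(1/(2*f)))³ - f = 8*1³ - f = 8*1 - f = 8 - f)
(-2 - T(-3))*2 = (-2 - (8 - 1*(-3)))*2 = (-2 - (8 + 3))*2 = (-2 - 1*11)*2 = (-2 - 11)*2 = -13*2 = -26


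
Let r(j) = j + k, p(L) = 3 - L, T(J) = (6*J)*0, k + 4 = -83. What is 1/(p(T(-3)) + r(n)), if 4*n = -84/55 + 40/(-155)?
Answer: -1705/143981 ≈ -0.011842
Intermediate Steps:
k = -87 (k = -4 - 83 = -87)
T(J) = 0
n = -761/1705 (n = (-84/55 + 40/(-155))/4 = (-84*1/55 + 40*(-1/155))/4 = (-84/55 - 8/31)/4 = (¼)*(-3044/1705) = -761/1705 ≈ -0.44633)
r(j) = -87 + j (r(j) = j - 87 = -87 + j)
1/(p(T(-3)) + r(n)) = 1/((3 - 1*0) + (-87 - 761/1705)) = 1/((3 + 0) - 149096/1705) = 1/(3 - 149096/1705) = 1/(-143981/1705) = -1705/143981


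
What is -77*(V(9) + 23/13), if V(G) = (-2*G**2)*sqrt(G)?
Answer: 484715/13 ≈ 37286.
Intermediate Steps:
V(G) = -2*G**(5/2)
-77*(V(9) + 23/13) = -77*(-2*9**(5/2) + 23/13) = -77*(-2*243 + 23*(1/13)) = -77*(-486 + 23/13) = -77*(-6295/13) = 484715/13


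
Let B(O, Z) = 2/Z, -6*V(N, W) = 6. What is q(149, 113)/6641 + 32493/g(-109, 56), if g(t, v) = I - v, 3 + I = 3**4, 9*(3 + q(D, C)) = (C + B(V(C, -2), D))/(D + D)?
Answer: 2395331914964/1621805251 ≈ 1477.0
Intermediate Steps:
V(N, W) = -1 (V(N, W) = -1/6*6 = -1)
q(D, C) = -3 + (C + 2/D)/(18*D) (q(D, C) = -3 + ((C + 2/D)/(D + D))/9 = -3 + ((C + 2/D)/((2*D)))/9 = -3 + ((C + 2/D)*(1/(2*D)))/9 = -3 + ((C + 2/D)/(2*D))/9 = -3 + (C + 2/D)/(18*D))
I = 78 (I = -3 + 3**4 = -3 + 81 = 78)
g(t, v) = 78 - v
q(149, 113)/6641 + 32493/g(-109, 56) = ((1/18)*(2 + 149*(113 - 54*149))/149**2)/6641 + 32493/(78 - 1*56) = ((1/18)*(1/22201)*(2 + 149*(113 - 8046)))*(1/6641) + 32493/(78 - 56) = ((1/18)*(1/22201)*(2 + 149*(-7933)))*(1/6641) + 32493/22 = ((1/18)*(1/22201)*(2 - 1182017))*(1/6641) + 32493*(1/22) = ((1/18)*(1/22201)*(-1182015))*(1/6641) + 32493/22 = -131335/44402*1/6641 + 32493/22 = -131335/294873682 + 32493/22 = 2395331914964/1621805251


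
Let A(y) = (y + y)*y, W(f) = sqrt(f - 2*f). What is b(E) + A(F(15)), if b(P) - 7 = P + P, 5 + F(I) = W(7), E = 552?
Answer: 1147 - 20*I*sqrt(7) ≈ 1147.0 - 52.915*I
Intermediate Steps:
W(f) = sqrt(-f)
F(I) = -5 + I*sqrt(7) (F(I) = -5 + sqrt(-1*7) = -5 + sqrt(-7) = -5 + I*sqrt(7))
b(P) = 7 + 2*P (b(P) = 7 + (P + P) = 7 + 2*P)
A(y) = 2*y**2 (A(y) = (2*y)*y = 2*y**2)
b(E) + A(F(15)) = (7 + 2*552) + 2*(-5 + I*sqrt(7))**2 = (7 + 1104) + 2*(-5 + I*sqrt(7))**2 = 1111 + 2*(-5 + I*sqrt(7))**2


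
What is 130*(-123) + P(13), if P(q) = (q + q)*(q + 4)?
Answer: -15548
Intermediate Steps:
P(q) = 2*q*(4 + q) (P(q) = (2*q)*(4 + q) = 2*q*(4 + q))
130*(-123) + P(13) = 130*(-123) + 2*13*(4 + 13) = -15990 + 2*13*17 = -15990 + 442 = -15548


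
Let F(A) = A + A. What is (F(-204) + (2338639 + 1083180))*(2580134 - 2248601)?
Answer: 1134310653063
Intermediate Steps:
F(A) = 2*A
(F(-204) + (2338639 + 1083180))*(2580134 - 2248601) = (2*(-204) + (2338639 + 1083180))*(2580134 - 2248601) = (-408 + 3421819)*331533 = 3421411*331533 = 1134310653063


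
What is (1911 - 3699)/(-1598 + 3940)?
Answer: -894/1171 ≈ -0.76345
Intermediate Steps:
(1911 - 3699)/(-1598 + 3940) = -1788/2342 = -1788*1/2342 = -894/1171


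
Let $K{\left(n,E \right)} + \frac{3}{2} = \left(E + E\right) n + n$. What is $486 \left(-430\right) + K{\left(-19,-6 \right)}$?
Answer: $- \frac{417545}{2} \approx -2.0877 \cdot 10^{5}$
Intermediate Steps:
$K{\left(n,E \right)} = - \frac{3}{2} + n + 2 E n$ ($K{\left(n,E \right)} = - \frac{3}{2} + \left(\left(E + E\right) n + n\right) = - \frac{3}{2} + \left(2 E n + n\right) = - \frac{3}{2} + \left(n + 2 E n\right) = - \frac{3}{2} + n + 2 E n$)
$486 \left(-430\right) + K{\left(-19,-6 \right)} = 486 \left(-430\right) - \left(\frac{41}{2} - 228\right) = -208980 - - \frac{415}{2} = -208980 + \frac{415}{2} = - \frac{417545}{2}$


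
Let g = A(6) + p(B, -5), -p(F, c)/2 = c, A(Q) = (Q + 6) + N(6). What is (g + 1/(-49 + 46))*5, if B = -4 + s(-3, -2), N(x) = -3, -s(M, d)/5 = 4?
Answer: 280/3 ≈ 93.333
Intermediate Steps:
s(M, d) = -20 (s(M, d) = -5*4 = -20)
B = -24 (B = -4 - 20 = -24)
A(Q) = 3 + Q (A(Q) = (Q + 6) - 3 = (6 + Q) - 3 = 3 + Q)
p(F, c) = -2*c
g = 19 (g = (3 + 6) - 2*(-5) = 9 + 10 = 19)
(g + 1/(-49 + 46))*5 = (19 + 1/(-49 + 46))*5 = (19 + 1/(-3))*5 = (19 - ⅓)*5 = (56/3)*5 = 280/3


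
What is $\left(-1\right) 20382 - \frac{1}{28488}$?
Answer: $- \frac{580642417}{28488} \approx -20382.0$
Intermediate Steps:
$\left(-1\right) 20382 - \frac{1}{28488} = -20382 - \frac{1}{28488} = - \frac{580642417}{28488}$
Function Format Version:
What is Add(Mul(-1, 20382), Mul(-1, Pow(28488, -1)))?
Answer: Rational(-580642417, 28488) ≈ -20382.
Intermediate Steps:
Add(Mul(-1, 20382), Mul(-1, Pow(28488, -1))) = Add(-20382, Mul(-1, Rational(1, 28488))) = Add(-20382, Rational(-1, 28488)) = Rational(-580642417, 28488)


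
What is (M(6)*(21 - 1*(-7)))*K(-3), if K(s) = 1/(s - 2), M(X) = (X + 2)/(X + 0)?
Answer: -112/15 ≈ -7.4667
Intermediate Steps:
M(X) = (2 + X)/X
K(s) = 1/(-2 + s)
(M(6)*(21 - 1*(-7)))*K(-3) = (((2 + 6)/6)*(21 - 1*(-7)))/(-2 - 3) = (((1/6)*8)*(21 + 7))/(-5) = ((4/3)*28)*(-1/5) = (112/3)*(-1/5) = -112/15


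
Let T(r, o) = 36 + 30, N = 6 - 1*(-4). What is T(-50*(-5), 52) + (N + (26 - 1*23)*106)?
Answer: 394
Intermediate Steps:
N = 10 (N = 6 + 4 = 10)
T(r, o) = 66
T(-50*(-5), 52) + (N + (26 - 1*23)*106) = 66 + (10 + (26 - 1*23)*106) = 66 + (10 + (26 - 23)*106) = 66 + (10 + 3*106) = 66 + (10 + 318) = 66 + 328 = 394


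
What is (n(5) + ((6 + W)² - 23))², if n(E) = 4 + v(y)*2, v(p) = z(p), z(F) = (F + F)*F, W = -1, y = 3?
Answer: 1764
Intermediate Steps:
z(F) = 2*F² (z(F) = (2*F)*F = 2*F²)
v(p) = 2*p²
n(E) = 40 (n(E) = 4 + (2*3²)*2 = 4 + (2*9)*2 = 4 + 18*2 = 4 + 36 = 40)
(n(5) + ((6 + W)² - 23))² = (40 + ((6 - 1)² - 23))² = (40 + (5² - 23))² = (40 + (25 - 23))² = (40 + 2)² = 42² = 1764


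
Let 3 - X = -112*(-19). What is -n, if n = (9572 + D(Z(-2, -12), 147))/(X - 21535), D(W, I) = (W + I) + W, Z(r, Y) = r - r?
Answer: 9719/23660 ≈ 0.41078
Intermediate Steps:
X = -2125 (X = 3 - (-112)*(-19) = 3 - 1*2128 = 3 - 2128 = -2125)
Z(r, Y) = 0
D(W, I) = I + 2*W (D(W, I) = (I + W) + W = I + 2*W)
n = -9719/23660 (n = (9572 + (147 + 2*0))/(-2125 - 21535) = (9572 + (147 + 0))/(-23660) = (9572 + 147)*(-1/23660) = 9719*(-1/23660) = -9719/23660 ≈ -0.41078)
-n = -1*(-9719/23660) = 9719/23660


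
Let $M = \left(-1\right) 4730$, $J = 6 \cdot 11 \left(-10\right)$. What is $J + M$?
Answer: $-5390$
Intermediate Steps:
$J = -660$ ($J = 66 \left(-10\right) = -660$)
$M = -4730$
$J + M = -660 - 4730 = -5390$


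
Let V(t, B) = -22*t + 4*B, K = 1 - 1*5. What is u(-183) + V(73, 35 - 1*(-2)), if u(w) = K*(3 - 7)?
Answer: -1442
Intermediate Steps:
K = -4 (K = 1 - 5 = -4)
u(w) = 16 (u(w) = -4*(3 - 7) = -4*(-4) = 16)
u(-183) + V(73, 35 - 1*(-2)) = 16 + (-22*73 + 4*(35 - 1*(-2))) = 16 + (-1606 + 4*(35 + 2)) = 16 + (-1606 + 4*37) = 16 + (-1606 + 148) = 16 - 1458 = -1442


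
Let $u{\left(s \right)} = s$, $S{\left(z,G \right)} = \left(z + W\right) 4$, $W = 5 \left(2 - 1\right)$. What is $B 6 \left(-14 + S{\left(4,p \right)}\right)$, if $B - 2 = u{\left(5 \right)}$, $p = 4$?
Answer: $924$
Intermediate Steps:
$W = 5$ ($W = 5 \cdot 1 = 5$)
$S{\left(z,G \right)} = 20 + 4 z$ ($S{\left(z,G \right)} = \left(z + 5\right) 4 = \left(5 + z\right) 4 = 20 + 4 z$)
$B = 7$ ($B = 2 + 5 = 7$)
$B 6 \left(-14 + S{\left(4,p \right)}\right) = 7 \cdot 6 \left(-14 + \left(20 + 4 \cdot 4\right)\right) = 42 \left(-14 + \left(20 + 16\right)\right) = 42 \left(-14 + 36\right) = 42 \cdot 22 = 924$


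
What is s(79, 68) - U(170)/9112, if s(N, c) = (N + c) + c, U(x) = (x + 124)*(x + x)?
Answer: 13670/67 ≈ 204.03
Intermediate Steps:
U(x) = 2*x*(124 + x) (U(x) = (124 + x)*(2*x) = 2*x*(124 + x))
s(N, c) = N + 2*c
s(79, 68) - U(170)/9112 = (79 + 2*68) - 2*170*(124 + 170)/9112 = (79 + 136) - 2*170*294/9112 = 215 - 99960/9112 = 215 - 1*735/67 = 215 - 735/67 = 13670/67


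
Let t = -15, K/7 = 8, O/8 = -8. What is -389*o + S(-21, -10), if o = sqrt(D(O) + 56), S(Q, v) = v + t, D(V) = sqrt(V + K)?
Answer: -25 - 389*sqrt(56 + 2*I*sqrt(2)) ≈ -2936.9 - 73.491*I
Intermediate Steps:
O = -64 (O = 8*(-8) = -64)
K = 56 (K = 7*8 = 56)
D(V) = sqrt(56 + V) (D(V) = sqrt(V + 56) = sqrt(56 + V))
S(Q, v) = -15 + v (S(Q, v) = v - 15 = -15 + v)
o = sqrt(56 + 2*I*sqrt(2)) (o = sqrt(sqrt(56 - 64) + 56) = sqrt(sqrt(-8) + 56) = sqrt(2*I*sqrt(2) + 56) = sqrt(56 + 2*I*sqrt(2)) ≈ 7.4857 + 0.18892*I)
-389*o + S(-21, -10) = -389*sqrt(56 + 2*I*sqrt(2)) + (-15 - 10) = -389*sqrt(56 + 2*I*sqrt(2)) - 25 = -25 - 389*sqrt(56 + 2*I*sqrt(2))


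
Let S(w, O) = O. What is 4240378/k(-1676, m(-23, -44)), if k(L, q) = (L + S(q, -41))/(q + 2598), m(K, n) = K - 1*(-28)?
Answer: -649276702/101 ≈ -6.4285e+6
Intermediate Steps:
m(K, n) = 28 + K (m(K, n) = K + 28 = 28 + K)
k(L, q) = (-41 + L)/(2598 + q) (k(L, q) = (L - 41)/(q + 2598) = (-41 + L)/(2598 + q))
4240378/k(-1676, m(-23, -44)) = 4240378/(((-41 - 1676)/(2598 + (28 - 23)))) = 4240378/((-1717/(2598 + 5))) = 4240378/((-1717/2603)) = 4240378/(((1/2603)*(-1717))) = 4240378/(-1717/2603) = 4240378*(-2603/1717) = -649276702/101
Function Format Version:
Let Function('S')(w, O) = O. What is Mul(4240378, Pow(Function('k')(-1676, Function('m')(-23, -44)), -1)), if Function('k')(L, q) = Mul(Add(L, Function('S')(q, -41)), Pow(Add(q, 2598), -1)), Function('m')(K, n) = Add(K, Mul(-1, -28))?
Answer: Rational(-649276702, 101) ≈ -6.4285e+6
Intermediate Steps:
Function('m')(K, n) = Add(28, K) (Function('m')(K, n) = Add(K, 28) = Add(28, K))
Function('k')(L, q) = Mul(Pow(Add(2598, q), -1), Add(-41, L)) (Function('k')(L, q) = Mul(Add(L, -41), Pow(Add(q, 2598), -1)) = Mul(Add(-41, L), Pow(Add(2598, q), -1)) = Mul(Pow(Add(2598, q), -1), Add(-41, L)))
Mul(4240378, Pow(Function('k')(-1676, Function('m')(-23, -44)), -1)) = Mul(4240378, Pow(Mul(Pow(Add(2598, Add(28, -23)), -1), Add(-41, -1676)), -1)) = Mul(4240378, Pow(Mul(Pow(Add(2598, 5), -1), -1717), -1)) = Mul(4240378, Pow(Mul(Pow(2603, -1), -1717), -1)) = Mul(4240378, Pow(Mul(Rational(1, 2603), -1717), -1)) = Mul(4240378, Pow(Rational(-1717, 2603), -1)) = Mul(4240378, Rational(-2603, 1717)) = Rational(-649276702, 101)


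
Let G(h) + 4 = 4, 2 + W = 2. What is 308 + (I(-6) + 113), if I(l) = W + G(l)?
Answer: 421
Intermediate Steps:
W = 0 (W = -2 + 2 = 0)
G(h) = 0 (G(h) = -4 + 4 = 0)
I(l) = 0 (I(l) = 0 + 0 = 0)
308 + (I(-6) + 113) = 308 + (0 + 113) = 308 + 113 = 421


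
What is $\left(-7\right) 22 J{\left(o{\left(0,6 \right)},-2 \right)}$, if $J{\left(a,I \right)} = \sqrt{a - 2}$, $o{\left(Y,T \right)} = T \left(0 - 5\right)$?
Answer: $- 616 i \sqrt{2} \approx - 871.16 i$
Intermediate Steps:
$o{\left(Y,T \right)} = - 5 T$ ($o{\left(Y,T \right)} = T \left(-5\right) = - 5 T$)
$J{\left(a,I \right)} = \sqrt{-2 + a}$
$\left(-7\right) 22 J{\left(o{\left(0,6 \right)},-2 \right)} = \left(-7\right) 22 \sqrt{-2 - 30} = - 154 \sqrt{-2 - 30} = - 154 \sqrt{-32} = - 154 \cdot 4 i \sqrt{2} = - 616 i \sqrt{2}$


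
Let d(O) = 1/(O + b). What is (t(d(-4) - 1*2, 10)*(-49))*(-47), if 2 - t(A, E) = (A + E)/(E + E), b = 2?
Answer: 29939/8 ≈ 3742.4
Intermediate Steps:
d(O) = 1/(2 + O) (d(O) = 1/(O + 2) = 1/(2 + O))
t(A, E) = 2 - (A + E)/(2*E) (t(A, E) = 2 - (A + E)/(E + E) = 2 - (A + E)/(2*E))
(t(d(-4) - 1*2, 10)*(-49))*(-47) = (((½)*(-(1/(2 - 4) - 1*2) + 3*10)/10)*(-49))*(-47) = (((½)*(⅒)*(-(1/(-2) - 2) + 30))*(-49))*(-47) = (((½)*(⅒)*(-(-½ - 2) + 30))*(-49))*(-47) = (((½)*(⅒)*(-1*(-5/2) + 30))*(-49))*(-47) = (((½)*(⅒)*(5/2 + 30))*(-49))*(-47) = (((½)*(⅒)*(65/2))*(-49))*(-47) = ((13/8)*(-49))*(-47) = -637/8*(-47) = 29939/8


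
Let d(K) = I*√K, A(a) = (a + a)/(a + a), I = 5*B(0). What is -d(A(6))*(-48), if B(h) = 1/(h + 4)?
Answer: 60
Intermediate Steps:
B(h) = 1/(4 + h)
I = 5/4 (I = 5/(4 + 0) = 5/4 ≈ 1.2500)
A(a) = 1 (A(a) = (2*a)/((2*a)) = (2*a)*(1/(2*a)) = 1)
d(K) = 5*√K/4
-d(A(6))*(-48) = -5*√1/4*(-48) = -5/4*(-48) = 60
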